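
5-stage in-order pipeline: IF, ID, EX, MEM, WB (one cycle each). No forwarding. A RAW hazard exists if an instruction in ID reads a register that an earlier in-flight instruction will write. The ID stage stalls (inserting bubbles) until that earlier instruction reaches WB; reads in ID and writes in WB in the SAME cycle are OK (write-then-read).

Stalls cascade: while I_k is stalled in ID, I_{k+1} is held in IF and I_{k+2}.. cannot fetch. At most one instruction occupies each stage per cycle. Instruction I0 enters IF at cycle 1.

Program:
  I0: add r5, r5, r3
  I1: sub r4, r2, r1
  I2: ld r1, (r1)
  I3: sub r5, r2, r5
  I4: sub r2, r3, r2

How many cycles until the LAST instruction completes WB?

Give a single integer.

Answer: 9

Derivation:
I0 add r5 <- r5,r3: IF@1 ID@2 stall=0 (-) EX@3 MEM@4 WB@5
I1 sub r4 <- r2,r1: IF@2 ID@3 stall=0 (-) EX@4 MEM@5 WB@6
I2 ld r1 <- r1: IF@3 ID@4 stall=0 (-) EX@5 MEM@6 WB@7
I3 sub r5 <- r2,r5: IF@4 ID@5 stall=0 (-) EX@6 MEM@7 WB@8
I4 sub r2 <- r3,r2: IF@5 ID@6 stall=0 (-) EX@7 MEM@8 WB@9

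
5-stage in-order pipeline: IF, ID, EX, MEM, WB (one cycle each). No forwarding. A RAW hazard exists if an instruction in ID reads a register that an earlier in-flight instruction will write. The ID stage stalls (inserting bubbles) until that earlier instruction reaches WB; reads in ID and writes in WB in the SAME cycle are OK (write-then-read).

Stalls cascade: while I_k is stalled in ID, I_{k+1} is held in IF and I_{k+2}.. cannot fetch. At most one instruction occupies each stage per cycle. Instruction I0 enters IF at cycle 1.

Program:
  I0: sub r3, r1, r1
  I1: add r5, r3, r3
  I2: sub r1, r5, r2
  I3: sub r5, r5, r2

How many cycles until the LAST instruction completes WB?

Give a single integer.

Answer: 12

Derivation:
I0 sub r3 <- r1,r1: IF@1 ID@2 stall=0 (-) EX@3 MEM@4 WB@5
I1 add r5 <- r3,r3: IF@2 ID@3 stall=2 (RAW on I0.r3 (WB@5)) EX@6 MEM@7 WB@8
I2 sub r1 <- r5,r2: IF@3 ID@6 stall=2 (RAW on I1.r5 (WB@8)) EX@9 MEM@10 WB@11
I3 sub r5 <- r5,r2: IF@6 ID@9 stall=0 (-) EX@10 MEM@11 WB@12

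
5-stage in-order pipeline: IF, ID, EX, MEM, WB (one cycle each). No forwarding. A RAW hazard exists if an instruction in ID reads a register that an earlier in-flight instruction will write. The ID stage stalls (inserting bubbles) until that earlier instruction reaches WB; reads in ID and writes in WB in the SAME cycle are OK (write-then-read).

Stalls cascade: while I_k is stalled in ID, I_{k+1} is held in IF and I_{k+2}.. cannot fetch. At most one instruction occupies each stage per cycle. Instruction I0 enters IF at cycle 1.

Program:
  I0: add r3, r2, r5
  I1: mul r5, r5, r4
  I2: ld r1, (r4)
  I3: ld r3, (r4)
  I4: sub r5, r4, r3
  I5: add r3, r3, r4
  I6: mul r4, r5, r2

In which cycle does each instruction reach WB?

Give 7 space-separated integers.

Answer: 5 6 7 8 11 12 14

Derivation:
I0 add r3 <- r2,r5: IF@1 ID@2 stall=0 (-) EX@3 MEM@4 WB@5
I1 mul r5 <- r5,r4: IF@2 ID@3 stall=0 (-) EX@4 MEM@5 WB@6
I2 ld r1 <- r4: IF@3 ID@4 stall=0 (-) EX@5 MEM@6 WB@7
I3 ld r3 <- r4: IF@4 ID@5 stall=0 (-) EX@6 MEM@7 WB@8
I4 sub r5 <- r4,r3: IF@5 ID@6 stall=2 (RAW on I3.r3 (WB@8)) EX@9 MEM@10 WB@11
I5 add r3 <- r3,r4: IF@6 ID@9 stall=0 (-) EX@10 MEM@11 WB@12
I6 mul r4 <- r5,r2: IF@9 ID@10 stall=1 (RAW on I4.r5 (WB@11)) EX@12 MEM@13 WB@14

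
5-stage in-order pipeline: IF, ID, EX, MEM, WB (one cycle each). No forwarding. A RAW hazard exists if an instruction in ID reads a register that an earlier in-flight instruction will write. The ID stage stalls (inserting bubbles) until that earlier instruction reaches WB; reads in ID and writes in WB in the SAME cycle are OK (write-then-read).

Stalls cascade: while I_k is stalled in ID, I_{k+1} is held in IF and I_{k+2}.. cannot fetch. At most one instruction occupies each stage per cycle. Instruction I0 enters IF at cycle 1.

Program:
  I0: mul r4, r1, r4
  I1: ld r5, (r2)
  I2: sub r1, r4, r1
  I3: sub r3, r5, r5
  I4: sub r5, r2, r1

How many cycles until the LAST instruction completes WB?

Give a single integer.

Answer: 11

Derivation:
I0 mul r4 <- r1,r4: IF@1 ID@2 stall=0 (-) EX@3 MEM@4 WB@5
I1 ld r5 <- r2: IF@2 ID@3 stall=0 (-) EX@4 MEM@5 WB@6
I2 sub r1 <- r4,r1: IF@3 ID@4 stall=1 (RAW on I0.r4 (WB@5)) EX@6 MEM@7 WB@8
I3 sub r3 <- r5,r5: IF@4 ID@6 stall=0 (-) EX@7 MEM@8 WB@9
I4 sub r5 <- r2,r1: IF@6 ID@7 stall=1 (RAW on I2.r1 (WB@8)) EX@9 MEM@10 WB@11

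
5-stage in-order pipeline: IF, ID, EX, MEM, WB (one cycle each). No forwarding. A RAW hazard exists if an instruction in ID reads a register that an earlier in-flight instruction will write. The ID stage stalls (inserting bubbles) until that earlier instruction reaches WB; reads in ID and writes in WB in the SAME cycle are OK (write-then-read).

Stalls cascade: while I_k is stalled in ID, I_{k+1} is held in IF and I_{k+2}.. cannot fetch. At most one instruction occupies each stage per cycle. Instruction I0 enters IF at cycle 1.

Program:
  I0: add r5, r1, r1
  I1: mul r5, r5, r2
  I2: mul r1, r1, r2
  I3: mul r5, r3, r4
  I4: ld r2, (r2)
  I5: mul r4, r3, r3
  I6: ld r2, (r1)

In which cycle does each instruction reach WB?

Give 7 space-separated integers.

Answer: 5 8 9 10 11 12 13

Derivation:
I0 add r5 <- r1,r1: IF@1 ID@2 stall=0 (-) EX@3 MEM@4 WB@5
I1 mul r5 <- r5,r2: IF@2 ID@3 stall=2 (RAW on I0.r5 (WB@5)) EX@6 MEM@7 WB@8
I2 mul r1 <- r1,r2: IF@3 ID@6 stall=0 (-) EX@7 MEM@8 WB@9
I3 mul r5 <- r3,r4: IF@6 ID@7 stall=0 (-) EX@8 MEM@9 WB@10
I4 ld r2 <- r2: IF@7 ID@8 stall=0 (-) EX@9 MEM@10 WB@11
I5 mul r4 <- r3,r3: IF@8 ID@9 stall=0 (-) EX@10 MEM@11 WB@12
I6 ld r2 <- r1: IF@9 ID@10 stall=0 (-) EX@11 MEM@12 WB@13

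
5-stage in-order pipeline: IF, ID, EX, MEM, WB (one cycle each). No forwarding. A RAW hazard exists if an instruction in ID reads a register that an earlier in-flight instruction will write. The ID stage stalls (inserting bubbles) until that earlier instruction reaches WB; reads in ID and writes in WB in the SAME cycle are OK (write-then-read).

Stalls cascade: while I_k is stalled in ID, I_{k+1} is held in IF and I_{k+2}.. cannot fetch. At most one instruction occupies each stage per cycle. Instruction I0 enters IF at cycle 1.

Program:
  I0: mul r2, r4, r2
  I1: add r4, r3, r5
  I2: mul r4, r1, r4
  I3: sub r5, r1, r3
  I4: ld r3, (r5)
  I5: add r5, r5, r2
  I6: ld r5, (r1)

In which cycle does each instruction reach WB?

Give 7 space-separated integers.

I0 mul r2 <- r4,r2: IF@1 ID@2 stall=0 (-) EX@3 MEM@4 WB@5
I1 add r4 <- r3,r5: IF@2 ID@3 stall=0 (-) EX@4 MEM@5 WB@6
I2 mul r4 <- r1,r4: IF@3 ID@4 stall=2 (RAW on I1.r4 (WB@6)) EX@7 MEM@8 WB@9
I3 sub r5 <- r1,r3: IF@4 ID@7 stall=0 (-) EX@8 MEM@9 WB@10
I4 ld r3 <- r5: IF@7 ID@8 stall=2 (RAW on I3.r5 (WB@10)) EX@11 MEM@12 WB@13
I5 add r5 <- r5,r2: IF@8 ID@11 stall=0 (-) EX@12 MEM@13 WB@14
I6 ld r5 <- r1: IF@11 ID@12 stall=0 (-) EX@13 MEM@14 WB@15

Answer: 5 6 9 10 13 14 15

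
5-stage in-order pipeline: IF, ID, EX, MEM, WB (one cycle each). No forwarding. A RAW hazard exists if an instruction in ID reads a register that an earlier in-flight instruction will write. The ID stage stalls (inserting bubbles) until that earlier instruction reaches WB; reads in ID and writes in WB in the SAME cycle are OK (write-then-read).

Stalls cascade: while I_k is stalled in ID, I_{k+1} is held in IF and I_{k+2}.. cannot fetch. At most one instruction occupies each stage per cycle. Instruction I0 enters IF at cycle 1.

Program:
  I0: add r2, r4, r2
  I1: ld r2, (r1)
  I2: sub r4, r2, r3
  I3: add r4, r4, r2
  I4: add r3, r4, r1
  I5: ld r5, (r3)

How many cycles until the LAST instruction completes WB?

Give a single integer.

Answer: 18

Derivation:
I0 add r2 <- r4,r2: IF@1 ID@2 stall=0 (-) EX@3 MEM@4 WB@5
I1 ld r2 <- r1: IF@2 ID@3 stall=0 (-) EX@4 MEM@5 WB@6
I2 sub r4 <- r2,r3: IF@3 ID@4 stall=2 (RAW on I1.r2 (WB@6)) EX@7 MEM@8 WB@9
I3 add r4 <- r4,r2: IF@4 ID@7 stall=2 (RAW on I2.r4 (WB@9)) EX@10 MEM@11 WB@12
I4 add r3 <- r4,r1: IF@7 ID@10 stall=2 (RAW on I3.r4 (WB@12)) EX@13 MEM@14 WB@15
I5 ld r5 <- r3: IF@10 ID@13 stall=2 (RAW on I4.r3 (WB@15)) EX@16 MEM@17 WB@18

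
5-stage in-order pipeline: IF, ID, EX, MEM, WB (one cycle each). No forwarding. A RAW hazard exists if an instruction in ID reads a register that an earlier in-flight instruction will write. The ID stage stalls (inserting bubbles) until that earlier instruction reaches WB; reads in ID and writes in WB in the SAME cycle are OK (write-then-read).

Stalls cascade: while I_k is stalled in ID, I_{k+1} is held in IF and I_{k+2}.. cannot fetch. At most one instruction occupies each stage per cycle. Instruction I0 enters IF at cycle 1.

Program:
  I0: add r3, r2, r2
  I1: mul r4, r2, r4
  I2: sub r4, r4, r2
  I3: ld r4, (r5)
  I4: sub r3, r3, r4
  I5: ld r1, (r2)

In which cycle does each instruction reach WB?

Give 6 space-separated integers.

I0 add r3 <- r2,r2: IF@1 ID@2 stall=0 (-) EX@3 MEM@4 WB@5
I1 mul r4 <- r2,r4: IF@2 ID@3 stall=0 (-) EX@4 MEM@5 WB@6
I2 sub r4 <- r4,r2: IF@3 ID@4 stall=2 (RAW on I1.r4 (WB@6)) EX@7 MEM@8 WB@9
I3 ld r4 <- r5: IF@4 ID@7 stall=0 (-) EX@8 MEM@9 WB@10
I4 sub r3 <- r3,r4: IF@7 ID@8 stall=2 (RAW on I3.r4 (WB@10)) EX@11 MEM@12 WB@13
I5 ld r1 <- r2: IF@8 ID@11 stall=0 (-) EX@12 MEM@13 WB@14

Answer: 5 6 9 10 13 14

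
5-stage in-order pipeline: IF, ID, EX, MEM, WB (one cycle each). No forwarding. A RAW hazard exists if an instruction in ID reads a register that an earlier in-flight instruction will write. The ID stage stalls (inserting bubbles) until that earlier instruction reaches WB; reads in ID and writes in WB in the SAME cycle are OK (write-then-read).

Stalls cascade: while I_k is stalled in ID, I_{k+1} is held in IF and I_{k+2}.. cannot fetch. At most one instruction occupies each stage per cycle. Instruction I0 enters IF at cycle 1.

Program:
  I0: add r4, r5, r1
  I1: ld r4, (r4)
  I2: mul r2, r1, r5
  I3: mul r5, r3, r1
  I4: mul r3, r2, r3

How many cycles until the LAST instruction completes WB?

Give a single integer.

I0 add r4 <- r5,r1: IF@1 ID@2 stall=0 (-) EX@3 MEM@4 WB@5
I1 ld r4 <- r4: IF@2 ID@3 stall=2 (RAW on I0.r4 (WB@5)) EX@6 MEM@7 WB@8
I2 mul r2 <- r1,r5: IF@3 ID@6 stall=0 (-) EX@7 MEM@8 WB@9
I3 mul r5 <- r3,r1: IF@6 ID@7 stall=0 (-) EX@8 MEM@9 WB@10
I4 mul r3 <- r2,r3: IF@7 ID@8 stall=1 (RAW on I2.r2 (WB@9)) EX@10 MEM@11 WB@12

Answer: 12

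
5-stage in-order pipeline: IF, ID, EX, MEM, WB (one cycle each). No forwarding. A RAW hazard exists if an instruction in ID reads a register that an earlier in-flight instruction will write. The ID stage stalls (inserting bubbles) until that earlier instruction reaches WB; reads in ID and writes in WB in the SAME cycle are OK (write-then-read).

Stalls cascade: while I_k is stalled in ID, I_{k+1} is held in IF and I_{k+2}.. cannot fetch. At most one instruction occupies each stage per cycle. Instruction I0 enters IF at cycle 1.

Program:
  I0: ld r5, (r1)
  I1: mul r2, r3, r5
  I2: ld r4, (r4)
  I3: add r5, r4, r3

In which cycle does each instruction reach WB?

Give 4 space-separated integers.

Answer: 5 8 9 12

Derivation:
I0 ld r5 <- r1: IF@1 ID@2 stall=0 (-) EX@3 MEM@4 WB@5
I1 mul r2 <- r3,r5: IF@2 ID@3 stall=2 (RAW on I0.r5 (WB@5)) EX@6 MEM@7 WB@8
I2 ld r4 <- r4: IF@3 ID@6 stall=0 (-) EX@7 MEM@8 WB@9
I3 add r5 <- r4,r3: IF@6 ID@7 stall=2 (RAW on I2.r4 (WB@9)) EX@10 MEM@11 WB@12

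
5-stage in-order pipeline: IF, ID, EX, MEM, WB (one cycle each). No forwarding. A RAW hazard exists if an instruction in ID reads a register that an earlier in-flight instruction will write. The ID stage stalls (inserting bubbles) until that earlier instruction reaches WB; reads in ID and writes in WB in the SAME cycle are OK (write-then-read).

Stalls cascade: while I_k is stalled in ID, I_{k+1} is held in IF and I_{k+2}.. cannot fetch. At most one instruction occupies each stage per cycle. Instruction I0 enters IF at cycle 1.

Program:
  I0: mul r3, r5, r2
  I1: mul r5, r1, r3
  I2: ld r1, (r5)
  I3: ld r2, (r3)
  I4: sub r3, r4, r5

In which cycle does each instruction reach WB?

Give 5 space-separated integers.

I0 mul r3 <- r5,r2: IF@1 ID@2 stall=0 (-) EX@3 MEM@4 WB@5
I1 mul r5 <- r1,r3: IF@2 ID@3 stall=2 (RAW on I0.r3 (WB@5)) EX@6 MEM@7 WB@8
I2 ld r1 <- r5: IF@3 ID@6 stall=2 (RAW on I1.r5 (WB@8)) EX@9 MEM@10 WB@11
I3 ld r2 <- r3: IF@6 ID@9 stall=0 (-) EX@10 MEM@11 WB@12
I4 sub r3 <- r4,r5: IF@9 ID@10 stall=0 (-) EX@11 MEM@12 WB@13

Answer: 5 8 11 12 13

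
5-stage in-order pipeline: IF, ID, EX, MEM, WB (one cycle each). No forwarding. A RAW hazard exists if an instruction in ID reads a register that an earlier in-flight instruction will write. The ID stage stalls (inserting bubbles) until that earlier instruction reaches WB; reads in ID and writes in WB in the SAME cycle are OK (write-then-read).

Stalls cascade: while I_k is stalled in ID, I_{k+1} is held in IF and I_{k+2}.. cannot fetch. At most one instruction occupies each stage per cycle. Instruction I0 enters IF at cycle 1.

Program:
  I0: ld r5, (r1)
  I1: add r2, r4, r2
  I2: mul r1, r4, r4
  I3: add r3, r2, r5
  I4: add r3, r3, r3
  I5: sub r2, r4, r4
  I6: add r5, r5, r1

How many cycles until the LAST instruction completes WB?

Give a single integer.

Answer: 14

Derivation:
I0 ld r5 <- r1: IF@1 ID@2 stall=0 (-) EX@3 MEM@4 WB@5
I1 add r2 <- r4,r2: IF@2 ID@3 stall=0 (-) EX@4 MEM@5 WB@6
I2 mul r1 <- r4,r4: IF@3 ID@4 stall=0 (-) EX@5 MEM@6 WB@7
I3 add r3 <- r2,r5: IF@4 ID@5 stall=1 (RAW on I1.r2 (WB@6)) EX@7 MEM@8 WB@9
I4 add r3 <- r3,r3: IF@5 ID@7 stall=2 (RAW on I3.r3 (WB@9)) EX@10 MEM@11 WB@12
I5 sub r2 <- r4,r4: IF@7 ID@10 stall=0 (-) EX@11 MEM@12 WB@13
I6 add r5 <- r5,r1: IF@10 ID@11 stall=0 (-) EX@12 MEM@13 WB@14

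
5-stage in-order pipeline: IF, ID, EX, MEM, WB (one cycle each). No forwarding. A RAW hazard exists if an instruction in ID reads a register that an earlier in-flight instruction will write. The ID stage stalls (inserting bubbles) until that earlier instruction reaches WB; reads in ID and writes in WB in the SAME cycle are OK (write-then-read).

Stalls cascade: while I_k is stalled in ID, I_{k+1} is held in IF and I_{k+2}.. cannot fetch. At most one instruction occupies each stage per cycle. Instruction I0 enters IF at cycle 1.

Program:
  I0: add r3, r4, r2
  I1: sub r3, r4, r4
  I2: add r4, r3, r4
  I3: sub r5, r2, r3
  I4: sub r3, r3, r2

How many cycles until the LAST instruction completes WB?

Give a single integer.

I0 add r3 <- r4,r2: IF@1 ID@2 stall=0 (-) EX@3 MEM@4 WB@5
I1 sub r3 <- r4,r4: IF@2 ID@3 stall=0 (-) EX@4 MEM@5 WB@6
I2 add r4 <- r3,r4: IF@3 ID@4 stall=2 (RAW on I1.r3 (WB@6)) EX@7 MEM@8 WB@9
I3 sub r5 <- r2,r3: IF@4 ID@7 stall=0 (-) EX@8 MEM@9 WB@10
I4 sub r3 <- r3,r2: IF@7 ID@8 stall=0 (-) EX@9 MEM@10 WB@11

Answer: 11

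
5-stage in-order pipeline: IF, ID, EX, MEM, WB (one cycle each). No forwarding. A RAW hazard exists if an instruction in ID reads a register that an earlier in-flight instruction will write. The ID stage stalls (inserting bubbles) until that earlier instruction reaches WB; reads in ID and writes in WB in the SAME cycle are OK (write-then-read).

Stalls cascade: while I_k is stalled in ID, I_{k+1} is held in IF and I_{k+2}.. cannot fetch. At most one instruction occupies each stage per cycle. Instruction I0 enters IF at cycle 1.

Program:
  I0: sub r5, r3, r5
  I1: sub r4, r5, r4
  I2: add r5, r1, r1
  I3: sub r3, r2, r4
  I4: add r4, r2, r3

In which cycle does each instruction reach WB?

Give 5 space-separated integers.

Answer: 5 8 9 11 14

Derivation:
I0 sub r5 <- r3,r5: IF@1 ID@2 stall=0 (-) EX@3 MEM@4 WB@5
I1 sub r4 <- r5,r4: IF@2 ID@3 stall=2 (RAW on I0.r5 (WB@5)) EX@6 MEM@7 WB@8
I2 add r5 <- r1,r1: IF@3 ID@6 stall=0 (-) EX@7 MEM@8 WB@9
I3 sub r3 <- r2,r4: IF@6 ID@7 stall=1 (RAW on I1.r4 (WB@8)) EX@9 MEM@10 WB@11
I4 add r4 <- r2,r3: IF@7 ID@9 stall=2 (RAW on I3.r3 (WB@11)) EX@12 MEM@13 WB@14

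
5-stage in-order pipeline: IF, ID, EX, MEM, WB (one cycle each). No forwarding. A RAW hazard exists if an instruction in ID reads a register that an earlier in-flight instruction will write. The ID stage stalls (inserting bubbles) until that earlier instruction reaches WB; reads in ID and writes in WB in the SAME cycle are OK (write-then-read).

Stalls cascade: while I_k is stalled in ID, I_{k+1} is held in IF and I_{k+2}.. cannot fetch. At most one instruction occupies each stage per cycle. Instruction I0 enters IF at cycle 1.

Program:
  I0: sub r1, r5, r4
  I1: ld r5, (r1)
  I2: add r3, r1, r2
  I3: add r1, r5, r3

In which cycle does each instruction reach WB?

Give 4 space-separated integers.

Answer: 5 8 9 12

Derivation:
I0 sub r1 <- r5,r4: IF@1 ID@2 stall=0 (-) EX@3 MEM@4 WB@5
I1 ld r5 <- r1: IF@2 ID@3 stall=2 (RAW on I0.r1 (WB@5)) EX@6 MEM@7 WB@8
I2 add r3 <- r1,r2: IF@3 ID@6 stall=0 (-) EX@7 MEM@8 WB@9
I3 add r1 <- r5,r3: IF@6 ID@7 stall=2 (RAW on I2.r3 (WB@9)) EX@10 MEM@11 WB@12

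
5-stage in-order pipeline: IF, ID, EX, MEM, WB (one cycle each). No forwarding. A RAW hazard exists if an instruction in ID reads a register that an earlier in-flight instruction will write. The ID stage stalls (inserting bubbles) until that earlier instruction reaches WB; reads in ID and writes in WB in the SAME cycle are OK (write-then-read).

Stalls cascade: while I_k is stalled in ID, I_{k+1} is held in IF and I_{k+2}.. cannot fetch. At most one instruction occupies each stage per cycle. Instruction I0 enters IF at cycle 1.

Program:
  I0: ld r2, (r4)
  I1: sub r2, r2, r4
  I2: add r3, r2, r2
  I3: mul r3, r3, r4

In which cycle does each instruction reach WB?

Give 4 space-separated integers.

Answer: 5 8 11 14

Derivation:
I0 ld r2 <- r4: IF@1 ID@2 stall=0 (-) EX@3 MEM@4 WB@5
I1 sub r2 <- r2,r4: IF@2 ID@3 stall=2 (RAW on I0.r2 (WB@5)) EX@6 MEM@7 WB@8
I2 add r3 <- r2,r2: IF@3 ID@6 stall=2 (RAW on I1.r2 (WB@8)) EX@9 MEM@10 WB@11
I3 mul r3 <- r3,r4: IF@6 ID@9 stall=2 (RAW on I2.r3 (WB@11)) EX@12 MEM@13 WB@14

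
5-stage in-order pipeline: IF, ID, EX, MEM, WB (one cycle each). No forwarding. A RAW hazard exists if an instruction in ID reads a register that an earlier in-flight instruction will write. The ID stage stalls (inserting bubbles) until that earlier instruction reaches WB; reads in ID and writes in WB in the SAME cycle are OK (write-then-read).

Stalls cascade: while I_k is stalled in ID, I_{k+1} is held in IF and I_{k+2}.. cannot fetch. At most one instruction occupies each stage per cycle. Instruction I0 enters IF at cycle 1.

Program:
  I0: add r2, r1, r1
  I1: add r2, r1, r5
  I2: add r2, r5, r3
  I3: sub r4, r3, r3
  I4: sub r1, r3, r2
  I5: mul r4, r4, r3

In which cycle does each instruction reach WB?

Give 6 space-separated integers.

Answer: 5 6 7 8 10 11

Derivation:
I0 add r2 <- r1,r1: IF@1 ID@2 stall=0 (-) EX@3 MEM@4 WB@5
I1 add r2 <- r1,r5: IF@2 ID@3 stall=0 (-) EX@4 MEM@5 WB@6
I2 add r2 <- r5,r3: IF@3 ID@4 stall=0 (-) EX@5 MEM@6 WB@7
I3 sub r4 <- r3,r3: IF@4 ID@5 stall=0 (-) EX@6 MEM@7 WB@8
I4 sub r1 <- r3,r2: IF@5 ID@6 stall=1 (RAW on I2.r2 (WB@7)) EX@8 MEM@9 WB@10
I5 mul r4 <- r4,r3: IF@6 ID@8 stall=0 (-) EX@9 MEM@10 WB@11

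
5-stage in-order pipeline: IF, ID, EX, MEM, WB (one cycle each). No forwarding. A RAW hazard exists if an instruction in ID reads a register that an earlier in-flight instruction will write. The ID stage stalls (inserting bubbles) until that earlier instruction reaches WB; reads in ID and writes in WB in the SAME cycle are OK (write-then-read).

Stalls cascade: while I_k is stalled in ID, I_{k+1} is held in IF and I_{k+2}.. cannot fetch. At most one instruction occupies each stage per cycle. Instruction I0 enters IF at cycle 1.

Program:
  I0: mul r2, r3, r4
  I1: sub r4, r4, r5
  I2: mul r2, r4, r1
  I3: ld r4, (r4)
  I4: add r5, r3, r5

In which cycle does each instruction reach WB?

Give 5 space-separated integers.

Answer: 5 6 9 10 11

Derivation:
I0 mul r2 <- r3,r4: IF@1 ID@2 stall=0 (-) EX@3 MEM@4 WB@5
I1 sub r4 <- r4,r5: IF@2 ID@3 stall=0 (-) EX@4 MEM@5 WB@6
I2 mul r2 <- r4,r1: IF@3 ID@4 stall=2 (RAW on I1.r4 (WB@6)) EX@7 MEM@8 WB@9
I3 ld r4 <- r4: IF@4 ID@7 stall=0 (-) EX@8 MEM@9 WB@10
I4 add r5 <- r3,r5: IF@7 ID@8 stall=0 (-) EX@9 MEM@10 WB@11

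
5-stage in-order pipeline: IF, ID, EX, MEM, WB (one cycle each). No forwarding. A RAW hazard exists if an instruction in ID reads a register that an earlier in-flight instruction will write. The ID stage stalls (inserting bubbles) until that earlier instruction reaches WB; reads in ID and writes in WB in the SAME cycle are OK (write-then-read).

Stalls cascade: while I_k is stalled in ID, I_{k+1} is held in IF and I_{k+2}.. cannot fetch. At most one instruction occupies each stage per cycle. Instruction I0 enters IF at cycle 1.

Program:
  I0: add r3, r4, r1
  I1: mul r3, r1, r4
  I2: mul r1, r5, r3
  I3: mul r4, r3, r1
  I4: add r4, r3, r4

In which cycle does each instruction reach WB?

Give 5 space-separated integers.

Answer: 5 6 9 12 15

Derivation:
I0 add r3 <- r4,r1: IF@1 ID@2 stall=0 (-) EX@3 MEM@4 WB@5
I1 mul r3 <- r1,r4: IF@2 ID@3 stall=0 (-) EX@4 MEM@5 WB@6
I2 mul r1 <- r5,r3: IF@3 ID@4 stall=2 (RAW on I1.r3 (WB@6)) EX@7 MEM@8 WB@9
I3 mul r4 <- r3,r1: IF@4 ID@7 stall=2 (RAW on I2.r1 (WB@9)) EX@10 MEM@11 WB@12
I4 add r4 <- r3,r4: IF@7 ID@10 stall=2 (RAW on I3.r4 (WB@12)) EX@13 MEM@14 WB@15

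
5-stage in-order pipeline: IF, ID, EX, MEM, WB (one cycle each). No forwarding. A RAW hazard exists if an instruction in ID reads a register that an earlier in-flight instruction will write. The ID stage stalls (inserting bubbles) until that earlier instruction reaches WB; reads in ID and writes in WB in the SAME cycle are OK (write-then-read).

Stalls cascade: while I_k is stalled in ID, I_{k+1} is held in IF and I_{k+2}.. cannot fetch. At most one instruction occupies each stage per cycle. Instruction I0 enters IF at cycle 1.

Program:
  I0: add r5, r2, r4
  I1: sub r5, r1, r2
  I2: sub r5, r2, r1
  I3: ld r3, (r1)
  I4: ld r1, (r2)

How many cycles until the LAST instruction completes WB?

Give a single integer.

Answer: 9

Derivation:
I0 add r5 <- r2,r4: IF@1 ID@2 stall=0 (-) EX@3 MEM@4 WB@5
I1 sub r5 <- r1,r2: IF@2 ID@3 stall=0 (-) EX@4 MEM@5 WB@6
I2 sub r5 <- r2,r1: IF@3 ID@4 stall=0 (-) EX@5 MEM@6 WB@7
I3 ld r3 <- r1: IF@4 ID@5 stall=0 (-) EX@6 MEM@7 WB@8
I4 ld r1 <- r2: IF@5 ID@6 stall=0 (-) EX@7 MEM@8 WB@9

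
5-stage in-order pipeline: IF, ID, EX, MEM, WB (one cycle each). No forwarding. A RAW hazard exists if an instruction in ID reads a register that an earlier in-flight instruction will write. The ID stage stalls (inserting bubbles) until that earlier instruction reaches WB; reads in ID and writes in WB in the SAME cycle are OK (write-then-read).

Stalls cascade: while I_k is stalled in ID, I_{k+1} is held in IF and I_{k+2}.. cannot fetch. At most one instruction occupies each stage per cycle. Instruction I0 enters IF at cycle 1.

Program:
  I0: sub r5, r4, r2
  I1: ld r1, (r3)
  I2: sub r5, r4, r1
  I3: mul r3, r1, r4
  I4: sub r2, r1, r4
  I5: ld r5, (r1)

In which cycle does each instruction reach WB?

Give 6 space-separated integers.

Answer: 5 6 9 10 11 12

Derivation:
I0 sub r5 <- r4,r2: IF@1 ID@2 stall=0 (-) EX@3 MEM@4 WB@5
I1 ld r1 <- r3: IF@2 ID@3 stall=0 (-) EX@4 MEM@5 WB@6
I2 sub r5 <- r4,r1: IF@3 ID@4 stall=2 (RAW on I1.r1 (WB@6)) EX@7 MEM@8 WB@9
I3 mul r3 <- r1,r4: IF@4 ID@7 stall=0 (-) EX@8 MEM@9 WB@10
I4 sub r2 <- r1,r4: IF@7 ID@8 stall=0 (-) EX@9 MEM@10 WB@11
I5 ld r5 <- r1: IF@8 ID@9 stall=0 (-) EX@10 MEM@11 WB@12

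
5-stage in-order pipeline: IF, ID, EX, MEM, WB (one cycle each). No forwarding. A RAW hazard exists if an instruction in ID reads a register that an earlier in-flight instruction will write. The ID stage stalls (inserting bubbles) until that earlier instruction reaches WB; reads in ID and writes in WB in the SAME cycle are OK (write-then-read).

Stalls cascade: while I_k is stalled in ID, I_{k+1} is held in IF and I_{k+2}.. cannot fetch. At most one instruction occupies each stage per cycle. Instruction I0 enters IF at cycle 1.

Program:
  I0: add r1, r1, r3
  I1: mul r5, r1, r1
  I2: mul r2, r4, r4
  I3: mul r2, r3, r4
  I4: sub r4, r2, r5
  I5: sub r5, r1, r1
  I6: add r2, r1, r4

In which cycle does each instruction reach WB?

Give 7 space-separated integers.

Answer: 5 8 9 10 13 14 16

Derivation:
I0 add r1 <- r1,r3: IF@1 ID@2 stall=0 (-) EX@3 MEM@4 WB@5
I1 mul r5 <- r1,r1: IF@2 ID@3 stall=2 (RAW on I0.r1 (WB@5)) EX@6 MEM@7 WB@8
I2 mul r2 <- r4,r4: IF@3 ID@6 stall=0 (-) EX@7 MEM@8 WB@9
I3 mul r2 <- r3,r4: IF@6 ID@7 stall=0 (-) EX@8 MEM@9 WB@10
I4 sub r4 <- r2,r5: IF@7 ID@8 stall=2 (RAW on I3.r2 (WB@10)) EX@11 MEM@12 WB@13
I5 sub r5 <- r1,r1: IF@8 ID@11 stall=0 (-) EX@12 MEM@13 WB@14
I6 add r2 <- r1,r4: IF@11 ID@12 stall=1 (RAW on I4.r4 (WB@13)) EX@14 MEM@15 WB@16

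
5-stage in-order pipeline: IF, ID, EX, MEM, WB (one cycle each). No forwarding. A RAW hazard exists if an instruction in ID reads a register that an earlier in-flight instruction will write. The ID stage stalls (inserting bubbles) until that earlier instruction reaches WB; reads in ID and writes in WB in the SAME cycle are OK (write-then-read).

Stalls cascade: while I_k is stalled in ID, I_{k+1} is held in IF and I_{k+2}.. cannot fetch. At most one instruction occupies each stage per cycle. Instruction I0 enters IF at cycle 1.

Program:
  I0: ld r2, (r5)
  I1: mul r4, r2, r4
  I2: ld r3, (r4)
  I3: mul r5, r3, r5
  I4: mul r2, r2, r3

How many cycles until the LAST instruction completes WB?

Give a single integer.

I0 ld r2 <- r5: IF@1 ID@2 stall=0 (-) EX@3 MEM@4 WB@5
I1 mul r4 <- r2,r4: IF@2 ID@3 stall=2 (RAW on I0.r2 (WB@5)) EX@6 MEM@7 WB@8
I2 ld r3 <- r4: IF@3 ID@6 stall=2 (RAW on I1.r4 (WB@8)) EX@9 MEM@10 WB@11
I3 mul r5 <- r3,r5: IF@6 ID@9 stall=2 (RAW on I2.r3 (WB@11)) EX@12 MEM@13 WB@14
I4 mul r2 <- r2,r3: IF@9 ID@12 stall=0 (-) EX@13 MEM@14 WB@15

Answer: 15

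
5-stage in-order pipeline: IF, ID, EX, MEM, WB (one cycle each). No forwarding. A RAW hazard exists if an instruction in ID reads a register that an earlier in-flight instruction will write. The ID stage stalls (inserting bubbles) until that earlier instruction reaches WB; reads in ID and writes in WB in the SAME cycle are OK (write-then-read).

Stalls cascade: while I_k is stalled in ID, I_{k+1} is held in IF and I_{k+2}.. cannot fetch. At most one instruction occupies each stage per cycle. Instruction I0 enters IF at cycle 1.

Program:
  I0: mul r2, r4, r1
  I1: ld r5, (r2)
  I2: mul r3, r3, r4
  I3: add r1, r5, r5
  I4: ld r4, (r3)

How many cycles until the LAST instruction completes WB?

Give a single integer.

I0 mul r2 <- r4,r1: IF@1 ID@2 stall=0 (-) EX@3 MEM@4 WB@5
I1 ld r5 <- r2: IF@2 ID@3 stall=2 (RAW on I0.r2 (WB@5)) EX@6 MEM@7 WB@8
I2 mul r3 <- r3,r4: IF@3 ID@6 stall=0 (-) EX@7 MEM@8 WB@9
I3 add r1 <- r5,r5: IF@6 ID@7 stall=1 (RAW on I1.r5 (WB@8)) EX@9 MEM@10 WB@11
I4 ld r4 <- r3: IF@7 ID@9 stall=0 (-) EX@10 MEM@11 WB@12

Answer: 12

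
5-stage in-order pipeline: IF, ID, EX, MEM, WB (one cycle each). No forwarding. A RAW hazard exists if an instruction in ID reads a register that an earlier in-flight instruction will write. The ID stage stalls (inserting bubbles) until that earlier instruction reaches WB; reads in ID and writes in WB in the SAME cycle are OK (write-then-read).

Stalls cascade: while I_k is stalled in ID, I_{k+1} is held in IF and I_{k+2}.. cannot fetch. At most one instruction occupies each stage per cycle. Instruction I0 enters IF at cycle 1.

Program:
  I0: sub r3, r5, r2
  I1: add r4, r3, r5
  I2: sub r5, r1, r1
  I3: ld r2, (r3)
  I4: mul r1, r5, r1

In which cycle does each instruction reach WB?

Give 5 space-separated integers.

I0 sub r3 <- r5,r2: IF@1 ID@2 stall=0 (-) EX@3 MEM@4 WB@5
I1 add r4 <- r3,r5: IF@2 ID@3 stall=2 (RAW on I0.r3 (WB@5)) EX@6 MEM@7 WB@8
I2 sub r5 <- r1,r1: IF@3 ID@6 stall=0 (-) EX@7 MEM@8 WB@9
I3 ld r2 <- r3: IF@6 ID@7 stall=0 (-) EX@8 MEM@9 WB@10
I4 mul r1 <- r5,r1: IF@7 ID@8 stall=1 (RAW on I2.r5 (WB@9)) EX@10 MEM@11 WB@12

Answer: 5 8 9 10 12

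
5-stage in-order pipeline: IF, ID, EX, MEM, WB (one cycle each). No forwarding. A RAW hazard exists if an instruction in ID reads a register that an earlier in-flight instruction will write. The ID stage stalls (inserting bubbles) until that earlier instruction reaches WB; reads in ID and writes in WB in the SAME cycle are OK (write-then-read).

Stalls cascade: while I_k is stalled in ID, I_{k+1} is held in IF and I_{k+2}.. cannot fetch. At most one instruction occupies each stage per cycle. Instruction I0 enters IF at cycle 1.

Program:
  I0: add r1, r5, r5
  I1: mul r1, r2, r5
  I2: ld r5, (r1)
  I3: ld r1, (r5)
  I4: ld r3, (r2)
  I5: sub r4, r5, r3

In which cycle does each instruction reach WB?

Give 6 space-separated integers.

I0 add r1 <- r5,r5: IF@1 ID@2 stall=0 (-) EX@3 MEM@4 WB@5
I1 mul r1 <- r2,r5: IF@2 ID@3 stall=0 (-) EX@4 MEM@5 WB@6
I2 ld r5 <- r1: IF@3 ID@4 stall=2 (RAW on I1.r1 (WB@6)) EX@7 MEM@8 WB@9
I3 ld r1 <- r5: IF@4 ID@7 stall=2 (RAW on I2.r5 (WB@9)) EX@10 MEM@11 WB@12
I4 ld r3 <- r2: IF@7 ID@10 stall=0 (-) EX@11 MEM@12 WB@13
I5 sub r4 <- r5,r3: IF@10 ID@11 stall=2 (RAW on I4.r3 (WB@13)) EX@14 MEM@15 WB@16

Answer: 5 6 9 12 13 16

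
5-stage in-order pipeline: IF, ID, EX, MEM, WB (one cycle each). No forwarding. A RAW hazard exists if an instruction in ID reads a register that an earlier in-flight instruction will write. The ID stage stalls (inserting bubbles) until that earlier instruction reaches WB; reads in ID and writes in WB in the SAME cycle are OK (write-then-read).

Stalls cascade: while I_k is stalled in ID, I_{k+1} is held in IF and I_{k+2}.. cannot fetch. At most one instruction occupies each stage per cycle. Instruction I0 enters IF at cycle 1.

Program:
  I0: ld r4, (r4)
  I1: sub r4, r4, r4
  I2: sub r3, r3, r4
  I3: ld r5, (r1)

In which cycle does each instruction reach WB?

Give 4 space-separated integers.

Answer: 5 8 11 12

Derivation:
I0 ld r4 <- r4: IF@1 ID@2 stall=0 (-) EX@3 MEM@4 WB@5
I1 sub r4 <- r4,r4: IF@2 ID@3 stall=2 (RAW on I0.r4 (WB@5)) EX@6 MEM@7 WB@8
I2 sub r3 <- r3,r4: IF@3 ID@6 stall=2 (RAW on I1.r4 (WB@8)) EX@9 MEM@10 WB@11
I3 ld r5 <- r1: IF@6 ID@9 stall=0 (-) EX@10 MEM@11 WB@12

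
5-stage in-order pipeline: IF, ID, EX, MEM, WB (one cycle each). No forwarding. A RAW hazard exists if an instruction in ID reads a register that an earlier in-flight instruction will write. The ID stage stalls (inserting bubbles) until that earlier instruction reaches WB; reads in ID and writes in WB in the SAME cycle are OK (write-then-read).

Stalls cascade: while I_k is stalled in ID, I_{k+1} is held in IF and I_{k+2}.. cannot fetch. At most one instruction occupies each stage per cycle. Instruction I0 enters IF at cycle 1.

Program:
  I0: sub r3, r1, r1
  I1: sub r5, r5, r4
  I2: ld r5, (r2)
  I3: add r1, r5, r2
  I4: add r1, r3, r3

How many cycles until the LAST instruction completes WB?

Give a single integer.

I0 sub r3 <- r1,r1: IF@1 ID@2 stall=0 (-) EX@3 MEM@4 WB@5
I1 sub r5 <- r5,r4: IF@2 ID@3 stall=0 (-) EX@4 MEM@5 WB@6
I2 ld r5 <- r2: IF@3 ID@4 stall=0 (-) EX@5 MEM@6 WB@7
I3 add r1 <- r5,r2: IF@4 ID@5 stall=2 (RAW on I2.r5 (WB@7)) EX@8 MEM@9 WB@10
I4 add r1 <- r3,r3: IF@5 ID@8 stall=0 (-) EX@9 MEM@10 WB@11

Answer: 11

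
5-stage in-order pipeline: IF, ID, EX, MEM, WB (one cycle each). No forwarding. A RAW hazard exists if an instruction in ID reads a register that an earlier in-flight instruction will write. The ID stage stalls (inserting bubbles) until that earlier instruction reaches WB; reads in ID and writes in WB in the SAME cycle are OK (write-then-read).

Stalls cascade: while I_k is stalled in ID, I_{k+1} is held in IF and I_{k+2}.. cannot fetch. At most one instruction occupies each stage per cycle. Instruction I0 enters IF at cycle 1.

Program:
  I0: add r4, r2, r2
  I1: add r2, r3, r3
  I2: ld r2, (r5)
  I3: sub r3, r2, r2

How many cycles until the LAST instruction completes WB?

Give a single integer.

Answer: 10

Derivation:
I0 add r4 <- r2,r2: IF@1 ID@2 stall=0 (-) EX@3 MEM@4 WB@5
I1 add r2 <- r3,r3: IF@2 ID@3 stall=0 (-) EX@4 MEM@5 WB@6
I2 ld r2 <- r5: IF@3 ID@4 stall=0 (-) EX@5 MEM@6 WB@7
I3 sub r3 <- r2,r2: IF@4 ID@5 stall=2 (RAW on I2.r2 (WB@7)) EX@8 MEM@9 WB@10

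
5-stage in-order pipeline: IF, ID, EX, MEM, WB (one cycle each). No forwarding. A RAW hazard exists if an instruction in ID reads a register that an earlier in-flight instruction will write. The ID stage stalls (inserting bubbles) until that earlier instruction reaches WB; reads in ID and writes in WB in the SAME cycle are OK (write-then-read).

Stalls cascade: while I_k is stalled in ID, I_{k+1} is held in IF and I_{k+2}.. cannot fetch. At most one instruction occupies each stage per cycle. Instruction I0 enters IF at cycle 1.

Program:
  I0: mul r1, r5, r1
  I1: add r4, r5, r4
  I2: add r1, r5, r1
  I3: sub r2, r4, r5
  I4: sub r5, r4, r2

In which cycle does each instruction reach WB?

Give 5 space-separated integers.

I0 mul r1 <- r5,r1: IF@1 ID@2 stall=0 (-) EX@3 MEM@4 WB@5
I1 add r4 <- r5,r4: IF@2 ID@3 stall=0 (-) EX@4 MEM@5 WB@6
I2 add r1 <- r5,r1: IF@3 ID@4 stall=1 (RAW on I0.r1 (WB@5)) EX@6 MEM@7 WB@8
I3 sub r2 <- r4,r5: IF@4 ID@6 stall=0 (-) EX@7 MEM@8 WB@9
I4 sub r5 <- r4,r2: IF@6 ID@7 stall=2 (RAW on I3.r2 (WB@9)) EX@10 MEM@11 WB@12

Answer: 5 6 8 9 12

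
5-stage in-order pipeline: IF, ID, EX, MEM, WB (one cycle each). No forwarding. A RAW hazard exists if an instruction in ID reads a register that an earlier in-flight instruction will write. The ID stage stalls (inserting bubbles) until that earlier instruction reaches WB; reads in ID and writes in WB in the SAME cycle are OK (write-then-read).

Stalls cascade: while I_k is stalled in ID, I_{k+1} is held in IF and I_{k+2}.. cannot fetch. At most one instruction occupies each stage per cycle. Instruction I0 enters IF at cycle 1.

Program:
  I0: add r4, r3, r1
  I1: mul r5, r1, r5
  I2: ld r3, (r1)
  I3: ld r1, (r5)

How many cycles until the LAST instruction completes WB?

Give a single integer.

Answer: 9

Derivation:
I0 add r4 <- r3,r1: IF@1 ID@2 stall=0 (-) EX@3 MEM@4 WB@5
I1 mul r5 <- r1,r5: IF@2 ID@3 stall=0 (-) EX@4 MEM@5 WB@6
I2 ld r3 <- r1: IF@3 ID@4 stall=0 (-) EX@5 MEM@6 WB@7
I3 ld r1 <- r5: IF@4 ID@5 stall=1 (RAW on I1.r5 (WB@6)) EX@7 MEM@8 WB@9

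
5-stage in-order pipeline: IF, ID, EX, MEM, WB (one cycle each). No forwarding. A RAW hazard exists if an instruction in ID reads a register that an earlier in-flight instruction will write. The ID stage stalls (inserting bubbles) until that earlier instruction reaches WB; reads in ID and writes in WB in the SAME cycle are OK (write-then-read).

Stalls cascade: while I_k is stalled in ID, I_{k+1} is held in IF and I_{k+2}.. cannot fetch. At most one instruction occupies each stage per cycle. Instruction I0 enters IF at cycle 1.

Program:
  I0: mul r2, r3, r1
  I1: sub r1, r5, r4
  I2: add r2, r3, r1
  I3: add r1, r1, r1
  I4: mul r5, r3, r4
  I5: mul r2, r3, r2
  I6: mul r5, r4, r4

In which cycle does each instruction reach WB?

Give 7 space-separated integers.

I0 mul r2 <- r3,r1: IF@1 ID@2 stall=0 (-) EX@3 MEM@4 WB@5
I1 sub r1 <- r5,r4: IF@2 ID@3 stall=0 (-) EX@4 MEM@5 WB@6
I2 add r2 <- r3,r1: IF@3 ID@4 stall=2 (RAW on I1.r1 (WB@6)) EX@7 MEM@8 WB@9
I3 add r1 <- r1,r1: IF@4 ID@7 stall=0 (-) EX@8 MEM@9 WB@10
I4 mul r5 <- r3,r4: IF@7 ID@8 stall=0 (-) EX@9 MEM@10 WB@11
I5 mul r2 <- r3,r2: IF@8 ID@9 stall=0 (-) EX@10 MEM@11 WB@12
I6 mul r5 <- r4,r4: IF@9 ID@10 stall=0 (-) EX@11 MEM@12 WB@13

Answer: 5 6 9 10 11 12 13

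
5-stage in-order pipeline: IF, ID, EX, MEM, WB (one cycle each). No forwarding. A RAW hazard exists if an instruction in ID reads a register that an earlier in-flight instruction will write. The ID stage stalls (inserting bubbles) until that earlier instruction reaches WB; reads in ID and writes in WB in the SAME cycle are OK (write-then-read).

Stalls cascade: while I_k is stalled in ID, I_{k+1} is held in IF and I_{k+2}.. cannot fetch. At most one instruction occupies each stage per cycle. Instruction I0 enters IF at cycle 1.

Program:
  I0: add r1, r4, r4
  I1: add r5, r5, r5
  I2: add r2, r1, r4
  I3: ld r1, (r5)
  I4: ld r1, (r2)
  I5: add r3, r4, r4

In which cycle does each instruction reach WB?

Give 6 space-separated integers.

I0 add r1 <- r4,r4: IF@1 ID@2 stall=0 (-) EX@3 MEM@4 WB@5
I1 add r5 <- r5,r5: IF@2 ID@3 stall=0 (-) EX@4 MEM@5 WB@6
I2 add r2 <- r1,r4: IF@3 ID@4 stall=1 (RAW on I0.r1 (WB@5)) EX@6 MEM@7 WB@8
I3 ld r1 <- r5: IF@4 ID@6 stall=0 (-) EX@7 MEM@8 WB@9
I4 ld r1 <- r2: IF@6 ID@7 stall=1 (RAW on I2.r2 (WB@8)) EX@9 MEM@10 WB@11
I5 add r3 <- r4,r4: IF@7 ID@9 stall=0 (-) EX@10 MEM@11 WB@12

Answer: 5 6 8 9 11 12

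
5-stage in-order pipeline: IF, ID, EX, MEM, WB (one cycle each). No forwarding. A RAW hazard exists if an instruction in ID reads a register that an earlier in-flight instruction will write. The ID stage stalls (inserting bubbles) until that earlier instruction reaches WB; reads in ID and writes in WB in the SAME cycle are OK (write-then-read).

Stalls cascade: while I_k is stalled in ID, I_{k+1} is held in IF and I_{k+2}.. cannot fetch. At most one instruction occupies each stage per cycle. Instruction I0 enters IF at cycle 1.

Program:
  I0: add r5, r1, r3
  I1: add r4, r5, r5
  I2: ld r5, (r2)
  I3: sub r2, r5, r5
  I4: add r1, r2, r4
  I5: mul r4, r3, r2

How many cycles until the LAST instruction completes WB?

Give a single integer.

I0 add r5 <- r1,r3: IF@1 ID@2 stall=0 (-) EX@3 MEM@4 WB@5
I1 add r4 <- r5,r5: IF@2 ID@3 stall=2 (RAW on I0.r5 (WB@5)) EX@6 MEM@7 WB@8
I2 ld r5 <- r2: IF@3 ID@6 stall=0 (-) EX@7 MEM@8 WB@9
I3 sub r2 <- r5,r5: IF@6 ID@7 stall=2 (RAW on I2.r5 (WB@9)) EX@10 MEM@11 WB@12
I4 add r1 <- r2,r4: IF@7 ID@10 stall=2 (RAW on I3.r2 (WB@12)) EX@13 MEM@14 WB@15
I5 mul r4 <- r3,r2: IF@10 ID@13 stall=0 (-) EX@14 MEM@15 WB@16

Answer: 16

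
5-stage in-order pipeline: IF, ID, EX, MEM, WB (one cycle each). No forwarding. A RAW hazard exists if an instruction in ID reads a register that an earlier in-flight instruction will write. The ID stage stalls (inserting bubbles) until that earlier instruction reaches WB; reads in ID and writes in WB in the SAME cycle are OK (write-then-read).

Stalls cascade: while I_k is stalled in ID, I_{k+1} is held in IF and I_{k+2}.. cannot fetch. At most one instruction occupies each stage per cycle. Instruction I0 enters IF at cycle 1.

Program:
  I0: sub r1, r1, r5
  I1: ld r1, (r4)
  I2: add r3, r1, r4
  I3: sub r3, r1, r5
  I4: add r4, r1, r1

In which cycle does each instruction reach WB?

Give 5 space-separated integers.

Answer: 5 6 9 10 11

Derivation:
I0 sub r1 <- r1,r5: IF@1 ID@2 stall=0 (-) EX@3 MEM@4 WB@5
I1 ld r1 <- r4: IF@2 ID@3 stall=0 (-) EX@4 MEM@5 WB@6
I2 add r3 <- r1,r4: IF@3 ID@4 stall=2 (RAW on I1.r1 (WB@6)) EX@7 MEM@8 WB@9
I3 sub r3 <- r1,r5: IF@4 ID@7 stall=0 (-) EX@8 MEM@9 WB@10
I4 add r4 <- r1,r1: IF@7 ID@8 stall=0 (-) EX@9 MEM@10 WB@11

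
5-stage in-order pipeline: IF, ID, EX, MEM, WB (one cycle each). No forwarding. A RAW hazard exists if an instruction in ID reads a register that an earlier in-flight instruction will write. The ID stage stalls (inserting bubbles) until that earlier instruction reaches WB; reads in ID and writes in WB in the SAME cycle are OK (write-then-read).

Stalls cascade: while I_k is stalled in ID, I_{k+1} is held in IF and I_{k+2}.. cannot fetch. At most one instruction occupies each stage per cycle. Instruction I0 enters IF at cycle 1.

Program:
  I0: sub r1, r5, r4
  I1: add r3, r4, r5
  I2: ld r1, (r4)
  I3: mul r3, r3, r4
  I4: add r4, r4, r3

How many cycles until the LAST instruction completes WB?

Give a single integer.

I0 sub r1 <- r5,r4: IF@1 ID@2 stall=0 (-) EX@3 MEM@4 WB@5
I1 add r3 <- r4,r5: IF@2 ID@3 stall=0 (-) EX@4 MEM@5 WB@6
I2 ld r1 <- r4: IF@3 ID@4 stall=0 (-) EX@5 MEM@6 WB@7
I3 mul r3 <- r3,r4: IF@4 ID@5 stall=1 (RAW on I1.r3 (WB@6)) EX@7 MEM@8 WB@9
I4 add r4 <- r4,r3: IF@5 ID@7 stall=2 (RAW on I3.r3 (WB@9)) EX@10 MEM@11 WB@12

Answer: 12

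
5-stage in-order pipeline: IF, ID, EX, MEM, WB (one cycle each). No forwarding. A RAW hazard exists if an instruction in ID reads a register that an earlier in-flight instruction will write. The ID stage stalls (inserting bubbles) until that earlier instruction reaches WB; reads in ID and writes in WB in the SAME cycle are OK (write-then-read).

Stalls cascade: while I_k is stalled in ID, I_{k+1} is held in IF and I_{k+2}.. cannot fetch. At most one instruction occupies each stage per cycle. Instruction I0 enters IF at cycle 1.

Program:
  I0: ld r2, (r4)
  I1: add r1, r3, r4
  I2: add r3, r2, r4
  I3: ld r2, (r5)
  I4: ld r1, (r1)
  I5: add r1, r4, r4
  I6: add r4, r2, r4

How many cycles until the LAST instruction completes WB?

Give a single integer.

I0 ld r2 <- r4: IF@1 ID@2 stall=0 (-) EX@3 MEM@4 WB@5
I1 add r1 <- r3,r4: IF@2 ID@3 stall=0 (-) EX@4 MEM@5 WB@6
I2 add r3 <- r2,r4: IF@3 ID@4 stall=1 (RAW on I0.r2 (WB@5)) EX@6 MEM@7 WB@8
I3 ld r2 <- r5: IF@4 ID@6 stall=0 (-) EX@7 MEM@8 WB@9
I4 ld r1 <- r1: IF@6 ID@7 stall=0 (-) EX@8 MEM@9 WB@10
I5 add r1 <- r4,r4: IF@7 ID@8 stall=0 (-) EX@9 MEM@10 WB@11
I6 add r4 <- r2,r4: IF@8 ID@9 stall=0 (-) EX@10 MEM@11 WB@12

Answer: 12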